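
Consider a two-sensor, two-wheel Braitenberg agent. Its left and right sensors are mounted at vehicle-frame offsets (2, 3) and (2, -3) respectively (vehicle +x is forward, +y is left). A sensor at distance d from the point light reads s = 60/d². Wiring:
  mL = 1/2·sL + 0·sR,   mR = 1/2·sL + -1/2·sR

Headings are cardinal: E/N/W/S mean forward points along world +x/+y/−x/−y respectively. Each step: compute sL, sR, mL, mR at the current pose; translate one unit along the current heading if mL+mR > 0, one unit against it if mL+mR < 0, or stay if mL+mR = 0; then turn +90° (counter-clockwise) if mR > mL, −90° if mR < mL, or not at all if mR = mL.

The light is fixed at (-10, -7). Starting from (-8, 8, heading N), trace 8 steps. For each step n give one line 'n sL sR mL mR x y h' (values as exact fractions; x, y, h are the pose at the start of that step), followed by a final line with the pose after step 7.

n=0: pose=(-8,8,N); sL=6/29, sR=30/157; mL=3/29, mR=36/4553; mL+mR=507/4553 → advance +1; mR−mL=-15/157 → turn -1·90°
n=1: pose=(-8,9,E); sL=60/377, sR=12/37; mL=30/377, mR=-1152/13949; mL+mR=-42/13949 → advance -1; mR−mL=-6/37 → turn -1·90°
n=2: pose=(-9,9,S); sL=15/53, sR=3/10; mL=15/106, mR=-9/1060; mL+mR=141/1060 → advance +1; mR−mL=-3/20 → turn -1·90°
n=3: pose=(-9,8,W); sL=12/29, sR=12/65; mL=6/29, mR=216/1885; mL+mR=606/1885 → advance +1; mR−mL=-6/65 → turn -1·90°
n=4: pose=(-10,8,N); sL=30/149, sR=30/149; mL=15/149, mR=0; mL+mR=15/149 → advance +1; mR−mL=-15/149 → turn -1·90°
n=5: pose=(-10,9,E); sL=12/73, sR=60/173; mL=6/73, mR=-1152/12629; mL+mR=-114/12629 → advance -1; mR−mL=-30/173 → turn -1·90°
n=6: pose=(-11,9,S); sL=3/10, sR=15/53; mL=3/20, mR=9/1060; mL+mR=42/265 → advance +1; mR−mL=-15/106 → turn -1·90°
n=7: pose=(-11,8,W); sL=20/51, sR=20/111; mL=10/51, mR=200/1887; mL+mR=190/629 → advance +1; mR−mL=-10/111 → turn -1·90°

0 6/29 30/157 3/29 36/4553 -8 8 N
1 60/377 12/37 30/377 -1152/13949 -8 9 E
2 15/53 3/10 15/106 -9/1060 -9 9 S
3 12/29 12/65 6/29 216/1885 -9 8 W
4 30/149 30/149 15/149 0 -10 8 N
5 12/73 60/173 6/73 -1152/12629 -10 9 E
6 3/10 15/53 3/20 9/1060 -11 9 S
7 20/51 20/111 10/51 200/1887 -11 8 W
final -12 8 N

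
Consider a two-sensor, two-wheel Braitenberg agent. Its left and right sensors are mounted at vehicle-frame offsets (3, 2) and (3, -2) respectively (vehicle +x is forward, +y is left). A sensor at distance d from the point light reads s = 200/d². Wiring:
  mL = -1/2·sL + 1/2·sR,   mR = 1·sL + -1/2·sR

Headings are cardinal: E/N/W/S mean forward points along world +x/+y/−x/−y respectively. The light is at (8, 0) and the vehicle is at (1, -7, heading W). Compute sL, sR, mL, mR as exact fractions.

left sensor world pos  = (-2, -9); dL² = 181
right sensor world pos = (-2, -5); dR² = 125
sL = 200/181 = 200/181
sR = 200/125 = 8/5
mL = -1/2·sL + 1/2·sR = 224/905
mR = 1·sL + -1/2·sR = 276/905

200/181 8/5 224/905 276/905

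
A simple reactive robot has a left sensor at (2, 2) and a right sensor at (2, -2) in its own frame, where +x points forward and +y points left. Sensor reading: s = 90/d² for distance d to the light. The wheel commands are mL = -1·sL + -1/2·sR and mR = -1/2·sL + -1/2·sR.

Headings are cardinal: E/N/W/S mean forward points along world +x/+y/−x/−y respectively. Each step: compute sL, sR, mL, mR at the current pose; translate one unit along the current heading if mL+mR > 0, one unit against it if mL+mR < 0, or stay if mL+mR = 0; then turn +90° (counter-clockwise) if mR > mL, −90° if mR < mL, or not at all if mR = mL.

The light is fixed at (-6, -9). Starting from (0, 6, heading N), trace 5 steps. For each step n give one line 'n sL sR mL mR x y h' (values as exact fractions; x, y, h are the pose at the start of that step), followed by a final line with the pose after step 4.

n=0: pose=(0,6,N); sL=18/61, sR=90/353; mL=-9099/21533, mR=-5922/21533; mL+mR=-15021/21533 → advance -1; mR−mL=9/61 → turn +1·90°
n=1: pose=(0,5,W); sL=9/16, sR=45/136; mL=-99/136, mR=-243/544; mL+mR=-639/544 → advance -1; mR−mL=9/32 → turn +1·90°
n=2: pose=(1,5,S); sL=2/5, sR=90/169; mL=-563/845, mR=-394/845; mL+mR=-957/845 → advance -1; mR−mL=1/5 → turn +1·90°
n=3: pose=(1,6,E); sL=9/37, sR=9/25; mL=-783/1850, mR=-279/925; mL+mR=-1341/1850 → advance -1; mR−mL=9/74 → turn +1·90°
n=4: pose=(0,6,N); sL=18/61, sR=90/353; mL=-9099/21533, mR=-5922/21533; mL+mR=-15021/21533 → advance -1; mR−mL=9/61 → turn +1·90°

0 18/61 90/353 -9099/21533 -5922/21533 0 6 N
1 9/16 45/136 -99/136 -243/544 0 5 W
2 2/5 90/169 -563/845 -394/845 1 5 S
3 9/37 9/25 -783/1850 -279/925 1 6 E
4 18/61 90/353 -9099/21533 -5922/21533 0 6 N
final 0 5 W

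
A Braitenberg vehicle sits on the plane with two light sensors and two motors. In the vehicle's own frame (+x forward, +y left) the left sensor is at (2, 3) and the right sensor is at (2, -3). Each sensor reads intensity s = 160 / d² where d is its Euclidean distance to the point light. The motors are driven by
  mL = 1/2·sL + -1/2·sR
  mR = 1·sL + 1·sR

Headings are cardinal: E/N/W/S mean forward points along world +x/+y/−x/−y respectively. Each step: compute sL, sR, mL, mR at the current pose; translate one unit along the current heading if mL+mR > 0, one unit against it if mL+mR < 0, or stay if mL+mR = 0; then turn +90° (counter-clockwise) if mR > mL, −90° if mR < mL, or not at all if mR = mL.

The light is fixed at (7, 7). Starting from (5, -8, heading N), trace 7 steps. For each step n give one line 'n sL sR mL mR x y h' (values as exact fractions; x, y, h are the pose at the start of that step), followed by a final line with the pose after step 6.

0 80/97 16/17 -96/1649 2912/1649 5 -8 N
1 32/61 160/137 -2688/8357 14144/8357 5 -7 W
2 5/8 40/73 45/1168 685/584 4 -7 S
3 32/29 32/65 576/1885 3008/1885 4 -8 E
4 80/97 16/17 -96/1649 2912/1649 5 -8 N
5 32/61 160/137 -2688/8357 14144/8357 5 -7 W
6 5/8 40/73 45/1168 685/584 4 -7 S
final 4 -8 E

n=0: pose=(5,-8,N); sL=80/97, sR=16/17; mL=-96/1649, mR=2912/1649; mL+mR=2816/1649 → advance +1; mR−mL=3008/1649 → turn +1·90°
n=1: pose=(5,-7,W); sL=32/61, sR=160/137; mL=-2688/8357, mR=14144/8357; mL+mR=11456/8357 → advance +1; mR−mL=16832/8357 → turn +1·90°
n=2: pose=(4,-7,S); sL=5/8, sR=40/73; mL=45/1168, mR=685/584; mL+mR=1415/1168 → advance +1; mR−mL=1325/1168 → turn +1·90°
n=3: pose=(4,-8,E); sL=32/29, sR=32/65; mL=576/1885, mR=3008/1885; mL+mR=3584/1885 → advance +1; mR−mL=2432/1885 → turn +1·90°
n=4: pose=(5,-8,N); sL=80/97, sR=16/17; mL=-96/1649, mR=2912/1649; mL+mR=2816/1649 → advance +1; mR−mL=3008/1649 → turn +1·90°
n=5: pose=(5,-7,W); sL=32/61, sR=160/137; mL=-2688/8357, mR=14144/8357; mL+mR=11456/8357 → advance +1; mR−mL=16832/8357 → turn +1·90°
n=6: pose=(4,-7,S); sL=5/8, sR=40/73; mL=45/1168, mR=685/584; mL+mR=1415/1168 → advance +1; mR−mL=1325/1168 → turn +1·90°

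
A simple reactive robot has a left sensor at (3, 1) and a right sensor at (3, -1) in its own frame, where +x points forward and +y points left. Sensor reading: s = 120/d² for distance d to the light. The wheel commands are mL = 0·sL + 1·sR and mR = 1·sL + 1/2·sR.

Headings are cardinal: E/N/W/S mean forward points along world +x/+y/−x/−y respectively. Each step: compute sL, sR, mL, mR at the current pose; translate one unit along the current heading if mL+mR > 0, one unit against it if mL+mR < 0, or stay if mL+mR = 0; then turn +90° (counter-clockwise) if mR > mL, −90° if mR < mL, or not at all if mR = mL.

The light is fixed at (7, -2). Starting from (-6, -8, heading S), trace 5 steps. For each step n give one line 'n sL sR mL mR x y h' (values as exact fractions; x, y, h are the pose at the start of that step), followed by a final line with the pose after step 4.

0 8/15 120/277 120/277 3116/4155 -6 -8 S
1 15/17 30/41 30/41 870/697 -6 -9 E
2 24/37 120/137 120/137 5508/5069 -5 -9 N
3 60/137 12/25 12/25 2322/3425 -5 -8 W
4 8/15 120/277 120/277 3116/4155 -6 -8 S
final -6 -9 E

n=0: pose=(-6,-8,S); sL=8/15, sR=120/277; mL=120/277, mR=3116/4155; mL+mR=4916/4155 → advance +1; mR−mL=1316/4155 → turn +1·90°
n=1: pose=(-6,-9,E); sL=15/17, sR=30/41; mL=30/41, mR=870/697; mL+mR=1380/697 → advance +1; mR−mL=360/697 → turn +1·90°
n=2: pose=(-5,-9,N); sL=24/37, sR=120/137; mL=120/137, mR=5508/5069; mL+mR=9948/5069 → advance +1; mR−mL=1068/5069 → turn +1·90°
n=3: pose=(-5,-8,W); sL=60/137, sR=12/25; mL=12/25, mR=2322/3425; mL+mR=3966/3425 → advance +1; mR−mL=678/3425 → turn +1·90°
n=4: pose=(-6,-8,S); sL=8/15, sR=120/277; mL=120/277, mR=3116/4155; mL+mR=4916/4155 → advance +1; mR−mL=1316/4155 → turn +1·90°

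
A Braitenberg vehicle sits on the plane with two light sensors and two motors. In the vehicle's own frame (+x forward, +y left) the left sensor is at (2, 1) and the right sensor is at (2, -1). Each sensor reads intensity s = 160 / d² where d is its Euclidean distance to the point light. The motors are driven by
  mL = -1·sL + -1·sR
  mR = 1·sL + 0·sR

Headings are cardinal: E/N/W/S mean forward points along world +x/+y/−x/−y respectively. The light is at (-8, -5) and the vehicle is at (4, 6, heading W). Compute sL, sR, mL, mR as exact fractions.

left sensor world pos  = (2, 5); dL² = 200
right sensor world pos = (2, 7); dR² = 244
sL = 160/200 = 4/5
sR = 160/244 = 40/61
mL = -1·sL + -1·sR = -444/305
mR = 1·sL + 0·sR = 4/5

4/5 40/61 -444/305 4/5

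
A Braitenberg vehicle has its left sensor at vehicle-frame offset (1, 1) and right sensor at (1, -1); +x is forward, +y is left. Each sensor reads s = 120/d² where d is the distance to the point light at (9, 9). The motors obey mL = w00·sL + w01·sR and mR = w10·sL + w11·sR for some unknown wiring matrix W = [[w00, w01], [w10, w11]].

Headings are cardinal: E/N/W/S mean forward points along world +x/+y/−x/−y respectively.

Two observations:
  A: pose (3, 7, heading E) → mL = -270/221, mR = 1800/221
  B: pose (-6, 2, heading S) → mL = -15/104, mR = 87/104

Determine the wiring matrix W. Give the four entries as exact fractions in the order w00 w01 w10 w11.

obs A: pose=(3,7,E) → sL=60/13, sR=60/17, mL=-270/221, mR=1800/221
obs B: pose=(-6,2,S) → sL=6/13, sR=3/8, mL=-15/104, mR=87/104
sensor matrix S = [[60/13, 60/17], [6/13, 3/8]]; det S = 45/442
solve [mL_A; mL_B] = S·[w00; w01] and [mR_A; mR_B] = S·[w10; w11]:
  w00 = 1/2, w01 = -1, w10 = 1, w11 = 1

1/2 -1 1 1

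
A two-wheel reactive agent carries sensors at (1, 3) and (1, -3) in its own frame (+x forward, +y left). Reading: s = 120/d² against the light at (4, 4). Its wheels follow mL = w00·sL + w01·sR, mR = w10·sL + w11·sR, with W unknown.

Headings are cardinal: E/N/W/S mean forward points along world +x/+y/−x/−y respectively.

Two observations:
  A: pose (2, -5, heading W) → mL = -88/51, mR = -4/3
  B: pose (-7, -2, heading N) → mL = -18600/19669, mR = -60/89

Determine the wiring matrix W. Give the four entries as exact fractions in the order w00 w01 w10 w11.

obs A: pose=(2,-5,W) → sL=40/51, sR=8/3, mL=-88/51, mR=-4/3
obs B: pose=(-7,-2,N) → sL=120/221, sR=120/89, mL=-18600/19669, mR=-60/89
sensor matrix S = [[40/51, 8/3], [120/221, 120/89]]; det S = -7680/19669
solve [mL_A; mL_B] = S·[w00; w01] and [mR_A; mR_B] = S·[w10; w11]:
  w00 = -1/2, w01 = -1/2, w10 = 0, w11 = -1/2

-1/2 -1/2 0 -1/2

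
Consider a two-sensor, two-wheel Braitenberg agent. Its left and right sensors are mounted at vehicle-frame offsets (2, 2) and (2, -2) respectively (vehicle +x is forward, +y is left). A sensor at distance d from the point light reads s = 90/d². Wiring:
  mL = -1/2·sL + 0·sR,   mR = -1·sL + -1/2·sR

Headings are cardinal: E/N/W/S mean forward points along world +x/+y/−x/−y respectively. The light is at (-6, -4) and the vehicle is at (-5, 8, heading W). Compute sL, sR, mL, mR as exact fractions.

90/101 90/197 -45/101 -22275/19897

left sensor world pos  = (-7, 6); dL² = 101
right sensor world pos = (-7, 10); dR² = 197
sL = 90/101 = 90/101
sR = 90/197 = 90/197
mL = -1/2·sL + 0·sR = -45/101
mR = -1·sL + -1/2·sR = -22275/19897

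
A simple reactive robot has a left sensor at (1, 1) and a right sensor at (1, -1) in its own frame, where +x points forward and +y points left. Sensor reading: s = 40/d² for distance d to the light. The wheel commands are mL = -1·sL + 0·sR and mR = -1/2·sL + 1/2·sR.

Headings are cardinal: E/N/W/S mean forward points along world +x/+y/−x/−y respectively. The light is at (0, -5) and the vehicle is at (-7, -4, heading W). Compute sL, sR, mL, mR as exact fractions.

left sensor world pos  = (-8, -5); dL² = 64
right sensor world pos = (-8, -3); dR² = 68
sL = 40/64 = 5/8
sR = 40/68 = 10/17
mL = -1·sL + 0·sR = -5/8
mR = -1/2·sL + 1/2·sR = -5/272

5/8 10/17 -5/8 -5/272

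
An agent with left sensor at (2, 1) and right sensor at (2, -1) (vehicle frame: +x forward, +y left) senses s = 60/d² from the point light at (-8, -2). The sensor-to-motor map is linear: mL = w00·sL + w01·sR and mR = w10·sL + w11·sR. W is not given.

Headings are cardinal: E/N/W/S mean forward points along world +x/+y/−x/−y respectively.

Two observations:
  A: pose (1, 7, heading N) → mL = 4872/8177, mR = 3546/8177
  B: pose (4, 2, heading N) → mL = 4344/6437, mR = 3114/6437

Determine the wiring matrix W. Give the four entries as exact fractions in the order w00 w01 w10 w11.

obs A: pose=(1,7,N) → sL=12/37, sR=60/221, mL=4872/8177, mR=3546/8177
obs B: pose=(4,2,N) → sL=60/157, sR=12/41, mL=4344/6437, mR=3114/6437
sensor matrix S = [[12/37, 60/221], [60/157, 12/41]]; det S = -464832/52635349
solve [mL_A; mL_B] = S·[w00; w01] and [mR_A; mR_B] = S·[w10; w11]:
  w00 = 1, w01 = 1, w10 = 1/2, w11 = 1

1 1 1/2 1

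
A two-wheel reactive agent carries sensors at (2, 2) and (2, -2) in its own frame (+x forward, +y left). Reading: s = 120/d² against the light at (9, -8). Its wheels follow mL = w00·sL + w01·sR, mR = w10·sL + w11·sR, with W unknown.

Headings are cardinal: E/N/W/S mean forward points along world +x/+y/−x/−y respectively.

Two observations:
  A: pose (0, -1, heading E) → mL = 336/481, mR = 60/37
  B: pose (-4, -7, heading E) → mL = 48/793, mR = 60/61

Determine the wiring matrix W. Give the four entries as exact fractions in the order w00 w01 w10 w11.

-1 1 0 1

obs A: pose=(0,-1,E) → sL=12/13, sR=60/37, mL=336/481, mR=60/37
obs B: pose=(-4,-7,E) → sL=12/13, sR=60/61, mL=48/793, mR=60/61
sensor matrix S = [[12/13, 60/37], [12/13, 60/61]]; det S = -17280/29341
solve [mL_A; mL_B] = S·[w00; w01] and [mR_A; mR_B] = S·[w10; w11]:
  w00 = -1, w01 = 1, w10 = 0, w11 = 1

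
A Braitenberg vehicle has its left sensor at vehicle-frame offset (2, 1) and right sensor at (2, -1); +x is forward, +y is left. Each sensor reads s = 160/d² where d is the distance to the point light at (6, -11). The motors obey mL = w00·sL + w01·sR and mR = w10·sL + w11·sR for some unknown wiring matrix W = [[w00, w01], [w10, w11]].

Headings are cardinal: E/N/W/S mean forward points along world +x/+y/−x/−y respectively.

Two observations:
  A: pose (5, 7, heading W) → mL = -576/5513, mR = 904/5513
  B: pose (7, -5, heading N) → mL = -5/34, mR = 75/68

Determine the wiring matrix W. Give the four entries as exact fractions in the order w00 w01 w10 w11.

-1 1 -1/2 1

obs A: pose=(5,7,W) → sL=80/149, sR=16/37, mL=-576/5513, mR=904/5513
obs B: pose=(7,-5,N) → sL=5/2, sR=40/17, mL=-5/34, mR=75/68
sensor matrix S = [[80/149, 16/37], [5/2, 40/17]]; det S = 17080/93721
solve [mL_A; mL_B] = S·[w00; w01] and [mR_A; mR_B] = S·[w10; w11]:
  w00 = -1, w01 = 1, w10 = -1/2, w11 = 1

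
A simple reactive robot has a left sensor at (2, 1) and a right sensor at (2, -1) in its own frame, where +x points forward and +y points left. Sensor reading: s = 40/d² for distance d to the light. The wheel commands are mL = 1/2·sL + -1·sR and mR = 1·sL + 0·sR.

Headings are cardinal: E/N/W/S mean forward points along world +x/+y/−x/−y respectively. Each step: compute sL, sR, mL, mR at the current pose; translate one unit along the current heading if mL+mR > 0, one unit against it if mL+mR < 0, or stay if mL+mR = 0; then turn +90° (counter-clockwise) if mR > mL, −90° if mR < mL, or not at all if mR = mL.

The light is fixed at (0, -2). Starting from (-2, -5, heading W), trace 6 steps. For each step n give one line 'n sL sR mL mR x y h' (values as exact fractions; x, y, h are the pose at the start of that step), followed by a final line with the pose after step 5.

0 5/4 2 -11/8 5/4 -2 -5 W
1 8/5 40/29 -84/145 8/5 -1 -5 S
2 4 20/13 6/13 4 -1 -6 E
3 8 8 -4 8 0 -6 N
4 2 5 -4 2 0 -5 W
5 40/29 8/5 -132/145 40/29 1 -5 S
final 1 -6 E

n=0: pose=(-2,-5,W); sL=5/4, sR=2; mL=-11/8, mR=5/4; mL+mR=-1/8 → advance -1; mR−mL=21/8 → turn +1·90°
n=1: pose=(-1,-5,S); sL=8/5, sR=40/29; mL=-84/145, mR=8/5; mL+mR=148/145 → advance +1; mR−mL=316/145 → turn +1·90°
n=2: pose=(-1,-6,E); sL=4, sR=20/13; mL=6/13, mR=4; mL+mR=58/13 → advance +1; mR−mL=46/13 → turn +1·90°
n=3: pose=(0,-6,N); sL=8, sR=8; mL=-4, mR=8; mL+mR=4 → advance +1; mR−mL=12 → turn +1·90°
n=4: pose=(0,-5,W); sL=2, sR=5; mL=-4, mR=2; mL+mR=-2 → advance -1; mR−mL=6 → turn +1·90°
n=5: pose=(1,-5,S); sL=40/29, sR=8/5; mL=-132/145, mR=40/29; mL+mR=68/145 → advance +1; mR−mL=332/145 → turn +1·90°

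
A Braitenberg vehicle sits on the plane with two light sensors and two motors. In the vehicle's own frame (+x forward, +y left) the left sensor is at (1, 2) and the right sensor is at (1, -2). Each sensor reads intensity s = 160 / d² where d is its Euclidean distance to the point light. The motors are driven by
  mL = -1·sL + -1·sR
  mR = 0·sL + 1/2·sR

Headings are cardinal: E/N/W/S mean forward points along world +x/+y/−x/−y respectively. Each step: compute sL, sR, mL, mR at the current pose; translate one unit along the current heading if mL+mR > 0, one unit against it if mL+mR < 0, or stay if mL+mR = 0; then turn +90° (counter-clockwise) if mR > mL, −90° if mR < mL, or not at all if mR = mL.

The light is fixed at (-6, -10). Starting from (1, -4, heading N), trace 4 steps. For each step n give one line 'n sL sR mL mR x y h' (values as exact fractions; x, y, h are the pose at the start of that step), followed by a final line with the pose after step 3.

n=0: pose=(1,-4,N); sL=80/37, sR=16/13; mL=-1632/481, mR=8/13; mL+mR=-1336/481 → advance -1; mR−mL=1928/481 → turn +1·90°
n=1: pose=(1,-5,W); sL=32/9, sR=32/17; mL=-832/153, mR=16/17; mL+mR=-688/153 → advance -1; mR−mL=976/153 → turn +1·90°
n=2: pose=(2,-5,S); sL=40/29, sR=40/13; mL=-1680/377, mR=20/13; mL+mR=-1100/377 → advance -1; mR−mL=2260/377 → turn +1·90°
n=3: pose=(2,-4,E); sL=32/29, sR=160/97; mL=-7744/2813, mR=80/97; mL+mR=-5424/2813 → advance -1; mR−mL=10064/2813 → turn +1·90°

0 80/37 16/13 -1632/481 8/13 1 -4 N
1 32/9 32/17 -832/153 16/17 1 -5 W
2 40/29 40/13 -1680/377 20/13 2 -5 S
3 32/29 160/97 -7744/2813 80/97 2 -4 E
final 1 -4 N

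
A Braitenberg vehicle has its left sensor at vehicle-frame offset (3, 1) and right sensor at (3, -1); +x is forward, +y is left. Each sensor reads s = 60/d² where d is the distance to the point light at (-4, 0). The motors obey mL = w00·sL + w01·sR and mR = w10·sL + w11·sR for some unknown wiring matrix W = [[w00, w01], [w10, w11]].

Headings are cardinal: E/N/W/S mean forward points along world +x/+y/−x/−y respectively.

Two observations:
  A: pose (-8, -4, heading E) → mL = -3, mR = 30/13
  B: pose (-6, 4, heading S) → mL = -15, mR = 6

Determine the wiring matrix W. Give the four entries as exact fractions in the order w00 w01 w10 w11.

-1/2 0 0 1

obs A: pose=(-8,-4,E) → sL=6, sR=30/13, mL=-3, mR=30/13
obs B: pose=(-6,4,S) → sL=30, sR=6, mL=-15, mR=6
sensor matrix S = [[6, 30/13], [30, 6]]; det S = -432/13
solve [mL_A; mL_B] = S·[w00; w01] and [mR_A; mR_B] = S·[w10; w11]:
  w00 = -1/2, w01 = 0, w10 = 0, w11 = 1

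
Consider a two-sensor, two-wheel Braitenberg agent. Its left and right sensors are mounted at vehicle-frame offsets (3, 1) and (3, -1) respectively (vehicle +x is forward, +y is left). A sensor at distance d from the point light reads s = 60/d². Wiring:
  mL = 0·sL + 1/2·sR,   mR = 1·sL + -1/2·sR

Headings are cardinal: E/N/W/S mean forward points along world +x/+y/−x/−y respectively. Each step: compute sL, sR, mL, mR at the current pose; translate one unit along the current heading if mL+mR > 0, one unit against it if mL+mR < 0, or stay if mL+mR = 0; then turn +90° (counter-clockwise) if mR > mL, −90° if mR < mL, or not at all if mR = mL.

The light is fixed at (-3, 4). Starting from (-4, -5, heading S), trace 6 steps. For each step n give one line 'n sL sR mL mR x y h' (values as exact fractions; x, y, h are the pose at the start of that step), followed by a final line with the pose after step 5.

n=0: pose=(-4,-5,S); sL=5/12, sR=15/37; mL=15/74, mR=95/444; mL+mR=5/12 → advance +1; mR−mL=5/444 → turn +1·90°
n=1: pose=(-4,-6,E); sL=12/17, sR=12/25; mL=6/25, mR=198/425; mL+mR=12/17 → advance +1; mR−mL=96/425 → turn +1·90°
n=2: pose=(-3,-6,N); sL=6/5, sR=6/5; mL=3/5, mR=3/5; mL+mR=6/5 → advance +1; mR−mL=0 → turn +0·90°
n=3: pose=(-3,-5,N); sL=60/37, sR=60/37; mL=30/37, mR=30/37; mL+mR=60/37 → advance +1; mR−mL=0 → turn +0·90°
n=4: pose=(-3,-4,N); sL=30/13, sR=30/13; mL=15/13, mR=15/13; mL+mR=30/13 → advance +1; mR−mL=0 → turn +0·90°
n=5: pose=(-3,-3,N); sL=60/17, sR=60/17; mL=30/17, mR=30/17; mL+mR=60/17 → advance +1; mR−mL=0 → turn +0·90°

0 5/12 15/37 15/74 95/444 -4 -5 S
1 12/17 12/25 6/25 198/425 -4 -6 E
2 6/5 6/5 3/5 3/5 -3 -6 N
3 60/37 60/37 30/37 30/37 -3 -5 N
4 30/13 30/13 15/13 15/13 -3 -4 N
5 60/17 60/17 30/17 30/17 -3 -3 N
final -3 -2 N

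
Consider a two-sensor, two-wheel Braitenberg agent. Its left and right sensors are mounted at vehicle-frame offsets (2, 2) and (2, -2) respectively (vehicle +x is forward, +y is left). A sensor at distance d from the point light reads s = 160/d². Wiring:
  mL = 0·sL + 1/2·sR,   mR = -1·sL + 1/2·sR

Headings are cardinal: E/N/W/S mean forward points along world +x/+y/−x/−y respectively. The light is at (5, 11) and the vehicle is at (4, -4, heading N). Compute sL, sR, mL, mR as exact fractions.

left sensor world pos  = (2, -2); dL² = 178
right sensor world pos = (6, -2); dR² = 170
sL = 160/178 = 80/89
sR = 160/170 = 16/17
mL = 0·sL + 1/2·sR = 8/17
mR = -1·sL + 1/2·sR = -648/1513

80/89 16/17 8/17 -648/1513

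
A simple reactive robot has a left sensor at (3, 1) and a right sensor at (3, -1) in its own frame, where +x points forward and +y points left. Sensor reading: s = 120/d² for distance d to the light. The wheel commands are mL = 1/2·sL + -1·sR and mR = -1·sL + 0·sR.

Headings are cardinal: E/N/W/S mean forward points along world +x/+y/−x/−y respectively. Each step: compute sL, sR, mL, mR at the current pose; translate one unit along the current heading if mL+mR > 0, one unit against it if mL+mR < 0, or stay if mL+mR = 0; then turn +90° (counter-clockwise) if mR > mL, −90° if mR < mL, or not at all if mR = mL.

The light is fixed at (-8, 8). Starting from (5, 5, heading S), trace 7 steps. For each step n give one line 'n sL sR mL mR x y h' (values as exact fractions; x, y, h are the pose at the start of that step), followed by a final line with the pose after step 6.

n=0: pose=(5,5,S); sL=15/29, sR=2/3; mL=-71/174, mR=-15/29; mL+mR=-161/174 → advance -1; mR−mL=-19/174 → turn -1·90°
n=1: pose=(5,6,W); sL=120/109, sR=120/101; mL=-7020/11009, mR=-120/109; mL+mR=-19140/11009 → advance -1; mR−mL=-5100/11009 → turn -1·90°
n=2: pose=(6,6,N); sL=12/17, sR=60/113; mL=-342/1921, mR=-12/17; mL+mR=-1698/1921 → advance -1; mR−mL=-1014/1921 → turn -1·90°
n=3: pose=(6,5,E); sL=120/293, sR=24/61; mL=-3372/17873, mR=-120/293; mL+mR=-10692/17873 → advance -1; mR−mL=-3948/17873 → turn -1·90°
n=4: pose=(5,5,S); sL=15/29, sR=2/3; mL=-71/174, mR=-15/29; mL+mR=-161/174 → advance -1; mR−mL=-19/174 → turn -1·90°
n=5: pose=(5,6,W); sL=120/109, sR=120/101; mL=-7020/11009, mR=-120/109; mL+mR=-19140/11009 → advance -1; mR−mL=-5100/11009 → turn -1·90°
n=6: pose=(6,6,N); sL=12/17, sR=60/113; mL=-342/1921, mR=-12/17; mL+mR=-1698/1921 → advance -1; mR−mL=-1014/1921 → turn -1·90°

0 15/29 2/3 -71/174 -15/29 5 5 S
1 120/109 120/101 -7020/11009 -120/109 5 6 W
2 12/17 60/113 -342/1921 -12/17 6 6 N
3 120/293 24/61 -3372/17873 -120/293 6 5 E
4 15/29 2/3 -71/174 -15/29 5 5 S
5 120/109 120/101 -7020/11009 -120/109 5 6 W
6 12/17 60/113 -342/1921 -12/17 6 6 N
final 6 5 E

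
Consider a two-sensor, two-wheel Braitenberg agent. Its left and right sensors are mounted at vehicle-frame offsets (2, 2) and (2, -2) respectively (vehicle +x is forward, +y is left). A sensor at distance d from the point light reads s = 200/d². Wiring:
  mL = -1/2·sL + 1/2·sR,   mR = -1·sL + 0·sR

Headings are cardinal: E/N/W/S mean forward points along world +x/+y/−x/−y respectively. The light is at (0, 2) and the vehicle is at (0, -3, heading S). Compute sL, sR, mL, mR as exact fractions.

200/53 200/53 0 -200/53

left sensor world pos  = (2, -5); dL² = 53
right sensor world pos = (-2, -5); dR² = 53
sL = 200/53 = 200/53
sR = 200/53 = 200/53
mL = -1/2·sL + 1/2·sR = 0
mR = -1·sL + 0·sR = -200/53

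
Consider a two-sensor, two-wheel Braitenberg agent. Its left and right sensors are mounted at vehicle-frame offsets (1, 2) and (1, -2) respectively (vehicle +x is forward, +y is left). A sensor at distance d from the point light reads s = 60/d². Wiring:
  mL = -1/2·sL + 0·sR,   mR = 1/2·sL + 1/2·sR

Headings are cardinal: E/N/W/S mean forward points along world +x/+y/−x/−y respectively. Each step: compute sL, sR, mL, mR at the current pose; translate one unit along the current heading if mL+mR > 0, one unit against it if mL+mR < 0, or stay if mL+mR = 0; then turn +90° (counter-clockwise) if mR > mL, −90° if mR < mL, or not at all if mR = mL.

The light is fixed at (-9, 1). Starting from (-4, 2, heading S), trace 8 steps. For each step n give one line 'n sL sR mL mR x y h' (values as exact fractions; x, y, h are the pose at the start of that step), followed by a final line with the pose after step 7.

0 60/49 20/3 -30/49 580/147 -4 2 S
1 3/2 3/2 -3/4 3/2 -4 1 E
2 60/17 12/13 -30/17 492/221 -3 1 N
3 30/13 30/17 -15/13 450/221 -3 2 W
4 60/49 20/3 -30/49 580/147 -4 2 S
5 3/2 3/2 -3/4 3/2 -4 1 E
6 60/17 12/13 -30/17 492/221 -3 1 N
7 30/13 30/17 -15/13 450/221 -3 2 W
final -4 2 S

n=0: pose=(-4,2,S); sL=60/49, sR=20/3; mL=-30/49, mR=580/147; mL+mR=10/3 → advance +1; mR−mL=670/147 → turn +1·90°
n=1: pose=(-4,1,E); sL=3/2, sR=3/2; mL=-3/4, mR=3/2; mL+mR=3/4 → advance +1; mR−mL=9/4 → turn +1·90°
n=2: pose=(-3,1,N); sL=60/17, sR=12/13; mL=-30/17, mR=492/221; mL+mR=6/13 → advance +1; mR−mL=882/221 → turn +1·90°
n=3: pose=(-3,2,W); sL=30/13, sR=30/17; mL=-15/13, mR=450/221; mL+mR=15/17 → advance +1; mR−mL=705/221 → turn +1·90°
n=4: pose=(-4,2,S); sL=60/49, sR=20/3; mL=-30/49, mR=580/147; mL+mR=10/3 → advance +1; mR−mL=670/147 → turn +1·90°
n=5: pose=(-4,1,E); sL=3/2, sR=3/2; mL=-3/4, mR=3/2; mL+mR=3/4 → advance +1; mR−mL=9/4 → turn +1·90°
n=6: pose=(-3,1,N); sL=60/17, sR=12/13; mL=-30/17, mR=492/221; mL+mR=6/13 → advance +1; mR−mL=882/221 → turn +1·90°
n=7: pose=(-3,2,W); sL=30/13, sR=30/17; mL=-15/13, mR=450/221; mL+mR=15/17 → advance +1; mR−mL=705/221 → turn +1·90°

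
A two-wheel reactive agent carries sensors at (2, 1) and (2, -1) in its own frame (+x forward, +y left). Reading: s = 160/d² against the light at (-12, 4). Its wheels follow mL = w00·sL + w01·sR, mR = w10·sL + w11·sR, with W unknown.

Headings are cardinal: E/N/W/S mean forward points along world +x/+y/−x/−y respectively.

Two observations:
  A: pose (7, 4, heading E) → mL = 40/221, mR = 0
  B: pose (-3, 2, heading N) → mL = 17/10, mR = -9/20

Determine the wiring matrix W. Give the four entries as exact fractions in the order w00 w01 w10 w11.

1 -1/2 -1/2 1/2

obs A: pose=(7,4,E) → sL=80/221, sR=80/221, mL=40/221, mR=0
obs B: pose=(-3,2,N) → sL=5/2, sR=8/5, mL=17/10, mR=-9/20
sensor matrix S = [[80/221, 80/221], [5/2, 8/5]]; det S = -72/221
solve [mL_A; mL_B] = S·[w00; w01] and [mR_A; mR_B] = S·[w10; w11]:
  w00 = 1, w01 = -1/2, w10 = -1/2, w11 = 1/2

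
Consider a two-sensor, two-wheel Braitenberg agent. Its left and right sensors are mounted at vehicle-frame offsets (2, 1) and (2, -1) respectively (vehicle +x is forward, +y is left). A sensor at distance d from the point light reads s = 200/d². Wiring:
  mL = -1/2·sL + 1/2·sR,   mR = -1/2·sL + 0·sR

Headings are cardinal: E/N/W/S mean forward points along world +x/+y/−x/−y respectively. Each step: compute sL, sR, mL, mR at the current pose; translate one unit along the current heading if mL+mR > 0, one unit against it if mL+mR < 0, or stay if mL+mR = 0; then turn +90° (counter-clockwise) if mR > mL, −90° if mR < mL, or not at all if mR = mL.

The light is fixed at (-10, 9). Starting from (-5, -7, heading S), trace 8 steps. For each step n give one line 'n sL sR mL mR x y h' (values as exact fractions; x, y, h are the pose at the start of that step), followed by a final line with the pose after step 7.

n=0: pose=(-5,-7,S); sL=5/9, sR=10/17; mL=5/306, mR=-5/18; mL+mR=-40/153 → advance -1; mR−mL=-5/17 → turn -1·90°
n=1: pose=(-5,-6,W); sL=40/53, sR=40/41; mL=240/2173, mR=-20/53; mL+mR=-580/2173 → advance -1; mR−mL=-20/41 → turn -1·90°
n=2: pose=(-4,-6,N); sL=100/97, sR=100/109; mL=-600/10573, mR=-50/97; mL+mR=-6050/10573 → advance -1; mR−mL=-50/109 → turn -1·90°
n=3: pose=(-4,-7,E); sL=200/289, sR=200/353; mL=-6400/102017, mR=-100/289; mL+mR=-41700/102017 → advance -1; mR−mL=-100/353 → turn -1·90°
n=4: pose=(-5,-7,S); sL=5/9, sR=10/17; mL=5/306, mR=-5/18; mL+mR=-40/153 → advance -1; mR−mL=-5/17 → turn -1·90°
n=5: pose=(-5,-6,W); sL=40/53, sR=40/41; mL=240/2173, mR=-20/53; mL+mR=-580/2173 → advance -1; mR−mL=-20/41 → turn -1·90°
n=6: pose=(-4,-6,N); sL=100/97, sR=100/109; mL=-600/10573, mR=-50/97; mL+mR=-6050/10573 → advance -1; mR−mL=-50/109 → turn -1·90°
n=7: pose=(-4,-7,E); sL=200/289, sR=200/353; mL=-6400/102017, mR=-100/289; mL+mR=-41700/102017 → advance -1; mR−mL=-100/353 → turn -1·90°

0 5/9 10/17 5/306 -5/18 -5 -7 S
1 40/53 40/41 240/2173 -20/53 -5 -6 W
2 100/97 100/109 -600/10573 -50/97 -4 -6 N
3 200/289 200/353 -6400/102017 -100/289 -4 -7 E
4 5/9 10/17 5/306 -5/18 -5 -7 S
5 40/53 40/41 240/2173 -20/53 -5 -6 W
6 100/97 100/109 -600/10573 -50/97 -4 -6 N
7 200/289 200/353 -6400/102017 -100/289 -4 -7 E
final -5 -7 S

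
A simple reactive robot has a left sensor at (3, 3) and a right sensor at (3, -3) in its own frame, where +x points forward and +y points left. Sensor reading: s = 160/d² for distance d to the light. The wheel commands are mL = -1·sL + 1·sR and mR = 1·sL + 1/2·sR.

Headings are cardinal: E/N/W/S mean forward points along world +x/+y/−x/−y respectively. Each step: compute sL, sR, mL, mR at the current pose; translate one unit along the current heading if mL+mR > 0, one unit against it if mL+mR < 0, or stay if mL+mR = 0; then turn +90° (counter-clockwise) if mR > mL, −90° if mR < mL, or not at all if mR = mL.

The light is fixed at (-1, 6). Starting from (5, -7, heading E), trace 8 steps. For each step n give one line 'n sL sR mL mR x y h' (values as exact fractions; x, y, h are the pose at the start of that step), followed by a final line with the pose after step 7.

n=0: pose=(5,-7,E); sL=160/181, sR=160/337; mL=-24960/60997, mR=68400/60997; mL+mR=240/337 → advance +1; mR−mL=93360/60997 → turn +1·90°
n=1: pose=(6,-7,N); sL=40/29, sR=4/5; mL=-84/145, mR=258/145; mL+mR=6/5 → advance +1; mR−mL=342/145 → turn +1·90°
n=2: pose=(6,-6,W); sL=160/241, sR=160/97; mL=23040/23377, mR=34800/23377; mL+mR=240/97 → advance +1; mR−mL=11760/23377 → turn +1·90°
n=3: pose=(5,-6,S); sL=80/153, sR=80/117; mL=320/1989, mR=1720/1989; mL+mR=40/39 → advance +1; mR−mL=1400/1989 → turn +1·90°
n=4: pose=(5,-7,E); sL=160/181, sR=160/337; mL=-24960/60997, mR=68400/60997; mL+mR=240/337 → advance +1; mR−mL=93360/60997 → turn +1·90°
n=5: pose=(6,-7,N); sL=40/29, sR=4/5; mL=-84/145, mR=258/145; mL+mR=6/5 → advance +1; mR−mL=342/145 → turn +1·90°
n=6: pose=(6,-6,W); sL=160/241, sR=160/97; mL=23040/23377, mR=34800/23377; mL+mR=240/97 → advance +1; mR−mL=11760/23377 → turn +1·90°
n=7: pose=(5,-6,S); sL=80/153, sR=80/117; mL=320/1989, mR=1720/1989; mL+mR=40/39 → advance +1; mR−mL=1400/1989 → turn +1·90°

0 160/181 160/337 -24960/60997 68400/60997 5 -7 E
1 40/29 4/5 -84/145 258/145 6 -7 N
2 160/241 160/97 23040/23377 34800/23377 6 -6 W
3 80/153 80/117 320/1989 1720/1989 5 -6 S
4 160/181 160/337 -24960/60997 68400/60997 5 -7 E
5 40/29 4/5 -84/145 258/145 6 -7 N
6 160/241 160/97 23040/23377 34800/23377 6 -6 W
7 80/153 80/117 320/1989 1720/1989 5 -6 S
final 5 -7 E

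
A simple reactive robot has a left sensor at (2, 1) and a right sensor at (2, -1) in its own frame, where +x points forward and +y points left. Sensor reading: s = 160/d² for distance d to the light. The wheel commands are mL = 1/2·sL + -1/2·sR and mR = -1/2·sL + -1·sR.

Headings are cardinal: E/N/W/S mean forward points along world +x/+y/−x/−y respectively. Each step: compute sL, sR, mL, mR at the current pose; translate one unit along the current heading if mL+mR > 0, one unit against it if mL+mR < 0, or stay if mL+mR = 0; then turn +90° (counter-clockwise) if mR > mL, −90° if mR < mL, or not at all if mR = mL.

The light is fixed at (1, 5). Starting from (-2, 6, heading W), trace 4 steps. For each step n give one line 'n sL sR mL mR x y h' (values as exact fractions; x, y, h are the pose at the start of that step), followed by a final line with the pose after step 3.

0 32/5 160/29 64/145 -1264/145 -2 6 W
1 80/9 16 -32/9 -184/9 -1 6 N
2 160 160 0 -240 -1 5 E
3 20 8 6 -18 -2 5 S
final -2 6 W

n=0: pose=(-2,6,W); sL=32/5, sR=160/29; mL=64/145, mR=-1264/145; mL+mR=-240/29 → advance -1; mR−mL=-1328/145 → turn -1·90°
n=1: pose=(-1,6,N); sL=80/9, sR=16; mL=-32/9, mR=-184/9; mL+mR=-24 → advance -1; mR−mL=-152/9 → turn -1·90°
n=2: pose=(-1,5,E); sL=160, sR=160; mL=0, mR=-240; mL+mR=-240 → advance -1; mR−mL=-240 → turn -1·90°
n=3: pose=(-2,5,S); sL=20, sR=8; mL=6, mR=-18; mL+mR=-12 → advance -1; mR−mL=-24 → turn -1·90°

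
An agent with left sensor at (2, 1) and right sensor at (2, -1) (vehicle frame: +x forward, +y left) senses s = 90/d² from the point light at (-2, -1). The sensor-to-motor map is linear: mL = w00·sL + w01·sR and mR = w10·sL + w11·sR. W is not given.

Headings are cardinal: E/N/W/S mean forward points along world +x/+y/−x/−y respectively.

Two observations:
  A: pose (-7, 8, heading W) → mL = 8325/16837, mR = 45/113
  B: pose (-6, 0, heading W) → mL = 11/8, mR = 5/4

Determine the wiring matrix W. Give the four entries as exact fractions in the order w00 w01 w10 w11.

obs A: pose=(-7,8,W) → sL=90/113, sR=90/149, mL=8325/16837, mR=45/113
obs B: pose=(-6,0,W) → sL=5/2, sR=9/4, mL=11/8, mR=5/4
sensor matrix S = [[90/113, 90/149], [5/2, 9/4]]; det S = 9495/33674
solve [mL_A; mL_B] = S·[w00; w01] and [mR_A; mR_B] = S·[w10; w11]:
  w00 = 1, w01 = -1/2, w10 = 1/2, w11 = 0

1 -1/2 1/2 0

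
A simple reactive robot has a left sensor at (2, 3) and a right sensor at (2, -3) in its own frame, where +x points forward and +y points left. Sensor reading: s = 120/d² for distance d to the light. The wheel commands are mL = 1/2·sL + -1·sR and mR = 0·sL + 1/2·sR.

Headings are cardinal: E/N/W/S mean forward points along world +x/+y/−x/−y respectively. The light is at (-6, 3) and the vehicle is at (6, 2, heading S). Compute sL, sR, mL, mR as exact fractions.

left sensor world pos  = (9, 0); dL² = 234
right sensor world pos = (3, 0); dR² = 90
sL = 120/234 = 20/39
sR = 120/90 = 4/3
mL = 1/2·sL + -1·sR = -14/13
mR = 0·sL + 1/2·sR = 2/3

20/39 4/3 -14/13 2/3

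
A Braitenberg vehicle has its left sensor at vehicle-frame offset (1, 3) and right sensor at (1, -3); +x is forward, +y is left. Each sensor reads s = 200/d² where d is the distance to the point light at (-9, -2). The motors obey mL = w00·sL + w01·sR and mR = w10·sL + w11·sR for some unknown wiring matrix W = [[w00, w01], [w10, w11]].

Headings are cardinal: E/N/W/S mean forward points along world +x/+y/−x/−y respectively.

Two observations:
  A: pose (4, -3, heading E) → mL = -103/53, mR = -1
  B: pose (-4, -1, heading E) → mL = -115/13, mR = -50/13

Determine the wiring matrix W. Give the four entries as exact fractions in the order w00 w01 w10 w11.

obs A: pose=(4,-3,E) → sL=1, sR=50/53, mL=-103/53, mR=-1
obs B: pose=(-4,-1,E) → sL=50/13, sR=5, mL=-115/13, mR=-50/13
sensor matrix S = [[1, 50/53], [50/13, 5]]; det S = 945/689
solve [mL_A; mL_B] = S·[w00; w01] and [mR_A; mR_B] = S·[w10; w11]:
  w00 = -1, w01 = -1, w10 = -1, w11 = 0

-1 -1 -1 0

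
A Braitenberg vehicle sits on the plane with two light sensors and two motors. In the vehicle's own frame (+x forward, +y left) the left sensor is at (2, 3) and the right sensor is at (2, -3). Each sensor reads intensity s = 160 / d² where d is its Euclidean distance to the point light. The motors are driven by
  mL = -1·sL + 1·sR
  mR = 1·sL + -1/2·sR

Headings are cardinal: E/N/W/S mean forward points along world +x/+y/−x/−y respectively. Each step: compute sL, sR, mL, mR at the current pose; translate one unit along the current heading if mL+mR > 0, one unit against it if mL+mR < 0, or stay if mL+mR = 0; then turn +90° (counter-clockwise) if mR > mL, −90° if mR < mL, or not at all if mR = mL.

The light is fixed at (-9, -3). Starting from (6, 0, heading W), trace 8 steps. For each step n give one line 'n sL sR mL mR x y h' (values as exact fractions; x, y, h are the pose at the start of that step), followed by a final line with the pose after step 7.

n=0: pose=(6,0,W); sL=160/169, sR=32/41; mL=-1152/6929, mR=3856/6929; mL+mR=16/41 → advance +1; mR−mL=5008/6929 → turn +1·90°
n=1: pose=(5,0,S); sL=16/29, sR=80/61; mL=1344/1769, mR=-184/1769; mL+mR=40/61 → advance +1; mR−mL=-1528/1769 → turn -1·90°
n=2: pose=(5,-1,W); sL=32/29, sR=160/169; mL=-768/4901, mR=3088/4901; mL+mR=80/169 → advance +1; mR−mL=3856/4901 → turn +1·90°
n=3: pose=(4,-1,S); sL=5/8, sR=8/5; mL=39/40, mR=-7/40; mL+mR=4/5 → advance +1; mR−mL=-23/20 → turn -1·90°
n=4: pose=(4,-2,W); sL=32/25, sR=160/137; mL=-384/3425, mR=2384/3425; mL+mR=80/137 → advance +1; mR−mL=2768/3425 → turn +1·90°
n=5: pose=(3,-2,S); sL=80/113, sR=80/41; mL=5760/4633, mR=-1240/4633; mL+mR=40/41 → advance +1; mR−mL=-7000/4633 → turn -1·90°
n=6: pose=(3,-3,W); sL=160/109, sR=160/109; mL=0, mR=80/109; mL+mR=80/109 → advance +1; mR−mL=80/109 → turn +1·90°
n=7: pose=(2,-3,S); sL=4/5, sR=40/17; mL=132/85, mR=-32/85; mL+mR=20/17 → advance +1; mR−mL=-164/85 → turn -1·90°

0 160/169 32/41 -1152/6929 3856/6929 6 0 W
1 16/29 80/61 1344/1769 -184/1769 5 0 S
2 32/29 160/169 -768/4901 3088/4901 5 -1 W
3 5/8 8/5 39/40 -7/40 4 -1 S
4 32/25 160/137 -384/3425 2384/3425 4 -2 W
5 80/113 80/41 5760/4633 -1240/4633 3 -2 S
6 160/109 160/109 0 80/109 3 -3 W
7 4/5 40/17 132/85 -32/85 2 -3 S
final 2 -4 W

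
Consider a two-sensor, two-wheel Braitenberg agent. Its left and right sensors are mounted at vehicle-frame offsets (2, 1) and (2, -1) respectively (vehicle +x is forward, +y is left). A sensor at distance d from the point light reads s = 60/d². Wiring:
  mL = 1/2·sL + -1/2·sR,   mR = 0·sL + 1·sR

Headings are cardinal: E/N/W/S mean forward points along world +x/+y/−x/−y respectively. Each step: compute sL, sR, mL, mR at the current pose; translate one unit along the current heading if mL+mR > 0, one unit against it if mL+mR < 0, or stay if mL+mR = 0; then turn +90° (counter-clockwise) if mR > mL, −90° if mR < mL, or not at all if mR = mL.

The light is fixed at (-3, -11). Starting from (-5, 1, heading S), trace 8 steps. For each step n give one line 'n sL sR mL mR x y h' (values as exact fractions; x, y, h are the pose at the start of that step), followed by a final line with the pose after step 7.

0 60/101 60/109 240/11009 60/109 -5 1 S
1 5/12 3/5 -11/120 3/5 -5 0 E
2 60/173 60/169 -120/29237 60/169 -4 0 N
3 6/13 30/89 72/1157 30/89 -4 1 W
4 60/101 60/109 240/11009 60/109 -5 1 S
5 5/12 3/5 -11/120 3/5 -5 0 E
6 60/173 60/169 -120/29237 60/169 -4 0 N
7 6/13 30/89 72/1157 30/89 -4 1 W
final -5 1 S

n=0: pose=(-5,1,S); sL=60/101, sR=60/109; mL=240/11009, mR=60/109; mL+mR=6300/11009 → advance +1; mR−mL=5820/11009 → turn +1·90°
n=1: pose=(-5,0,E); sL=5/12, sR=3/5; mL=-11/120, mR=3/5; mL+mR=61/120 → advance +1; mR−mL=83/120 → turn +1·90°
n=2: pose=(-4,0,N); sL=60/173, sR=60/169; mL=-120/29237, mR=60/169; mL+mR=10260/29237 → advance +1; mR−mL=10500/29237 → turn +1·90°
n=3: pose=(-4,1,W); sL=6/13, sR=30/89; mL=72/1157, mR=30/89; mL+mR=462/1157 → advance +1; mR−mL=318/1157 → turn +1·90°
n=4: pose=(-5,1,S); sL=60/101, sR=60/109; mL=240/11009, mR=60/109; mL+mR=6300/11009 → advance +1; mR−mL=5820/11009 → turn +1·90°
n=5: pose=(-5,0,E); sL=5/12, sR=3/5; mL=-11/120, mR=3/5; mL+mR=61/120 → advance +1; mR−mL=83/120 → turn +1·90°
n=6: pose=(-4,0,N); sL=60/173, sR=60/169; mL=-120/29237, mR=60/169; mL+mR=10260/29237 → advance +1; mR−mL=10500/29237 → turn +1·90°
n=7: pose=(-4,1,W); sL=6/13, sR=30/89; mL=72/1157, mR=30/89; mL+mR=462/1157 → advance +1; mR−mL=318/1157 → turn +1·90°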